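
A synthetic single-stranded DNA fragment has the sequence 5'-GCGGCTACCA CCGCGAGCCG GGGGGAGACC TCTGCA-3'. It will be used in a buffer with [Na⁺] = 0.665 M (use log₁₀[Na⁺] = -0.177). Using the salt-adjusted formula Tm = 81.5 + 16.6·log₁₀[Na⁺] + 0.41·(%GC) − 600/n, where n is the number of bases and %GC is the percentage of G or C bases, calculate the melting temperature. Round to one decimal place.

92.6°C

Length n = 36. Base counts: T=3, A=6, G=14, C=13
G+C = 27, so %GC = 27/36 × 100 = 75%
Salt term: 16.6 × (-0.177) = -2.938
GC term: 0.41 × 75 = 30.75; length term: −600/36 = −16.667
Tm = 81.5 + (-2.938) + 30.75 − 16.667 = 92.645 → 92.6°C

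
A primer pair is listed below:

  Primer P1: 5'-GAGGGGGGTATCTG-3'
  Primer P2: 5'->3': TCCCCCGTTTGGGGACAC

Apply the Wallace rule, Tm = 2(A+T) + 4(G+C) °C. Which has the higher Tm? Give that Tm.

Primer P2, 60°C

Primer P1: A+T=5, G+C=9 → Tm = 2(5)+4(9) = 46°C
Primer P2: A+T=6, G+C=12 → Tm = 2(6)+4(12) = 60°C
46°C vs 60°C → primer P2 is higher.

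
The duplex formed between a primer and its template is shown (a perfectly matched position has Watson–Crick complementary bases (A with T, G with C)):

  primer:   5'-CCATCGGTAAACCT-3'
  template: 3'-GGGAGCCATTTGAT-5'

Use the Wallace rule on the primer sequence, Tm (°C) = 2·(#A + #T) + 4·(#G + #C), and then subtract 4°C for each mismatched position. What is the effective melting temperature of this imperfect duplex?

Primer base counts: A=4, T=3, G=2, C=5 → A+T=7, G+C=7
Perfect-match Tm = 2(7) + 4(7) = 14 + 28 = 42°C
Mismatches (positions where the bases are not complementary): 3 (at positions 3, 13, 14)
Effective Tm = 42 − 3×4 = 42 − 12 = 30°C

30°C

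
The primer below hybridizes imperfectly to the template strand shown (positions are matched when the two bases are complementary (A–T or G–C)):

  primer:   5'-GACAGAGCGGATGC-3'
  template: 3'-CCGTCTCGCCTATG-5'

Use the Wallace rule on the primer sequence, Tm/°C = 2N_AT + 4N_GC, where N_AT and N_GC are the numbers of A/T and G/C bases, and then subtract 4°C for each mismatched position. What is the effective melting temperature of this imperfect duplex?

Primer base counts: A=4, T=1, G=6, C=3 → A+T=5, G+C=9
Perfect-match Tm = 2(5) + 4(9) = 10 + 36 = 46°C
Mismatches (positions where the bases are not complementary): 2 (at positions 2, 13)
Effective Tm = 46 − 2×4 = 46 − 8 = 38°C

38°C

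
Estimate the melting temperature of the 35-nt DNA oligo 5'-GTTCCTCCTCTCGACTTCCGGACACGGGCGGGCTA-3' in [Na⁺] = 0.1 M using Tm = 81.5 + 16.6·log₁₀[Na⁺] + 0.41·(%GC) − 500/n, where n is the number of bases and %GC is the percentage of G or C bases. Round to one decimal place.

Length n = 35. Scanning the sequence gives A=4, G=10, T=8, C=13.
G+C = 23, so %GC = 23/35 × 100 = 65.714%
Salt term: 16.6 × (-1) = -16.6
GC term: 0.41 × 65.714 = 26.943; length term: −500/35 = −14.286
Tm = 81.5 + (-16.6) + 26.943 − 14.286 = 77.557 → 77.6°C

77.6°C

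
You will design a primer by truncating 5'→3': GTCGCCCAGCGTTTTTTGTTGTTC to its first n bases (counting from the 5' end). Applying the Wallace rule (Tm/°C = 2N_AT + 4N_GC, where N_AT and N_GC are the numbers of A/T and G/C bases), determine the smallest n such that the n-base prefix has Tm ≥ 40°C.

n = 11

First 10 bases: GTCGCCCAGC → Tm = 36°C (< 40°C)
First 11 bases: GTCGCCCAGCG → Tm = 40°C (≥ 40°C)
Each additional base adds 2°C (A/T) or 4°C (G/C), so Tm is non-decreasing in n; n = 11 is the first length to reach 40°C.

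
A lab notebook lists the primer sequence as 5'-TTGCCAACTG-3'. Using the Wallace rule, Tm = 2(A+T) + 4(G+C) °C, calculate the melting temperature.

30°C

Scanning the sequence gives C=3, A=2, G=2, T=3.
A+T = 5, G+C = 5
Tm = 4·5 + 2·5 = 20 + 10 = 30°C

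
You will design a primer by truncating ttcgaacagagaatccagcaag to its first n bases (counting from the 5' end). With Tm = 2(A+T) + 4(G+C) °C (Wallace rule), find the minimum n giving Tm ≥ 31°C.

n = 11

First 10 bases: TTCGAACAGA → Tm = 28°C (< 31°C)
First 11 bases: TTCGAACAGAG → Tm = 32°C (≥ 31°C)
Each additional base adds 2°C (A/T) or 4°C (G/C), so Tm is non-decreasing in n; n = 11 is the first length to reach 31°C.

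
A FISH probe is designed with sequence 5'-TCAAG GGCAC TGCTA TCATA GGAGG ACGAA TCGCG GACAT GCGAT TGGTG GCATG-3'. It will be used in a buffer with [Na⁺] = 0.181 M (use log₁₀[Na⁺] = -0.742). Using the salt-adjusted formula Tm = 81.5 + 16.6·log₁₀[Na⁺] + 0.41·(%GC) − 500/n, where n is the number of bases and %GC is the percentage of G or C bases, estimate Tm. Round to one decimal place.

Length n = 55. T=11, G=19, A=14, C=11
G+C = 30, so %GC = 30/55 × 100 = 54.545%
Salt term: 16.6 × (-0.742) = -12.317
GC term: 0.41 × 54.545 = 22.363; length term: −500/55 = −9.091
Tm = 81.5 + (-12.317) + 22.363 − 9.091 = 82.455 → 82.5°C

82.5°C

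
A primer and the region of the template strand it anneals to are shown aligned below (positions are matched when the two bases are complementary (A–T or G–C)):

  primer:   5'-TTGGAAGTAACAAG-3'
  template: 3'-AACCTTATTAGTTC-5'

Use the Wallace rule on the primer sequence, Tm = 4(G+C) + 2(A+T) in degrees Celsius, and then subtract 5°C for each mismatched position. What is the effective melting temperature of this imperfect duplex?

23°C

Primer base counts: A=6, T=3, G=4, C=1 → A+T=9, G+C=5
Perfect-match Tm = 2(9) + 4(5) = 18 + 20 = 38°C
Mismatches (positions where the bases are not complementary): 3 (at positions 7, 8, 10)
Effective Tm = 38 − 3×5 = 38 − 15 = 23°C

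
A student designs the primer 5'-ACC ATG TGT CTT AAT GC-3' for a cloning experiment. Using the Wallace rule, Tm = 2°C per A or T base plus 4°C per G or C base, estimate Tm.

Scanning the sequence gives G=3, T=6, C=4, A=4.
AT pairs contribute 10, GC pairs contribute 7.
Tm = 2(10) + 4(7) = 20 + 28 = 48°C

48°C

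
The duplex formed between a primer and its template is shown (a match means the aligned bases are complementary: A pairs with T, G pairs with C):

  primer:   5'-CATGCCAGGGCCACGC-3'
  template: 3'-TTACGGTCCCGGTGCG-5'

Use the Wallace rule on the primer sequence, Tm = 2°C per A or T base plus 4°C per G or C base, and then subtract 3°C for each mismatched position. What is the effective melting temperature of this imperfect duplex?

53°C

Primer base counts: A=3, T=1, G=5, C=7 → A+T=4, G+C=12
Perfect-match Tm = 2(4) + 4(12) = 8 + 48 = 56°C
Mismatches (positions where the bases are not complementary): 1 (at position 1)
Effective Tm = 56 − 1×3 = 56 − 3 = 53°C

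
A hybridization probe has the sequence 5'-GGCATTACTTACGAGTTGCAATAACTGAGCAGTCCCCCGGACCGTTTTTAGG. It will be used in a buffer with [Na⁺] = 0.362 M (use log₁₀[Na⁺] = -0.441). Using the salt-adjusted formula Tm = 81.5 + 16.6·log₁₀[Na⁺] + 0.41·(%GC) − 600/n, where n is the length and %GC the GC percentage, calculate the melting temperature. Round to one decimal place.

Length n = 52. Counting bases: G=13, C=13, T=14, A=12
G+C = 26, so %GC = 26/52 × 100 = 50%
Salt term: 16.6 × (-0.441) = -7.321
GC term: 0.41 × 50 = 20.5; length term: −600/52 = −11.538
Tm = 81.5 + (-7.321) + 20.5 − 11.538 = 83.141 → 83.1°C

83.1°C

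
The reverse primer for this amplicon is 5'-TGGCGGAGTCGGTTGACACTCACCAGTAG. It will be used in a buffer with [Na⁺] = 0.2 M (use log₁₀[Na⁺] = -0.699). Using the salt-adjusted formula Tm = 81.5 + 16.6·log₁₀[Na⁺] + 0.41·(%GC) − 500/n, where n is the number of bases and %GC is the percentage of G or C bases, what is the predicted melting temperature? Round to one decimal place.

Length n = 29. T=6, G=10, C=7, A=6
G+C = 17, so %GC = 17/29 × 100 = 58.621%
Salt term: 16.6 × (-0.699) = -11.603
GC term: 0.41 × 58.621 = 24.035; length term: −500/29 = −17.241
Tm = 81.5 + (-11.603) + 24.035 − 17.241 = 76.691 → 76.7°C

76.7°C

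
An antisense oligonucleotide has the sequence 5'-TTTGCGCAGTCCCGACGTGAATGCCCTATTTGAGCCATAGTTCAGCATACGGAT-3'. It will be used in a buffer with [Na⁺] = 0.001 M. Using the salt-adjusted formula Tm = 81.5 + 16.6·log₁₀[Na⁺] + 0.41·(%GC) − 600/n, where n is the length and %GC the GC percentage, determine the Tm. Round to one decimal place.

41.1°C

Length n = 54. C=14, G=13, A=12, T=15
G+C = 27, so %GC = 27/54 × 100 = 50%
Salt term: 16.6 × (-3) = -49.8
GC term: 0.41 × 50 = 20.5; length term: −600/54 = −11.111
Tm = 81.5 + (-49.8) + 20.5 − 11.111 = 41.089 → 41.1°C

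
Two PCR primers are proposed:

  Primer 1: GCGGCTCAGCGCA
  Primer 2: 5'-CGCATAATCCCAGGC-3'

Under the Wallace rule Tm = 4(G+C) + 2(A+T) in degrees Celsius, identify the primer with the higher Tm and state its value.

Primer 2, 48°C

Primer 1: A+T=3, G+C=10 → Tm = 2(3)+4(10) = 46°C
Primer 2: A+T=6, G+C=9 → Tm = 2(6)+4(9) = 48°C
46°C vs 48°C → primer 2 is higher.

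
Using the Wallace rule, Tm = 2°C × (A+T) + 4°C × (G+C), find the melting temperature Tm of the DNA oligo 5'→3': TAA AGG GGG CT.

C=1, A=3, G=5, T=2
AT pairs contribute 5, GC pairs contribute 6.
Tm = 2(5) + 4(6) = 10 + 24 = 34°C

34°C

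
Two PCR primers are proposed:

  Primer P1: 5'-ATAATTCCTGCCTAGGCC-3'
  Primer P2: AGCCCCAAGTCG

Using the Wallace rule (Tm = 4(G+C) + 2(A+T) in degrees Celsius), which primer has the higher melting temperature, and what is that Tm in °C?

Primer P1, 54°C

Primer P1: A+T=9, G+C=9 → Tm = 2(9)+4(9) = 54°C
Primer P2: A+T=4, G+C=8 → Tm = 2(4)+4(8) = 40°C
54°C vs 40°C → primer P1 is higher.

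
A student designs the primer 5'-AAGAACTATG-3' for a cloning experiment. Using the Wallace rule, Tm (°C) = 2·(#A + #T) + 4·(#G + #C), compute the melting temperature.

Counting bases: G=2, C=1, A=5, T=2
AT pairs contribute 7, GC pairs contribute 3.
Tm = 4·3 + 2·7 = 12 + 14 = 26°C

26°C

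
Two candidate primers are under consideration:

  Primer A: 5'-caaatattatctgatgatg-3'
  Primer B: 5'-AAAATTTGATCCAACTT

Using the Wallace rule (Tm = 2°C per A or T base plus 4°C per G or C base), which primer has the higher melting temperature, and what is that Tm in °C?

Primer A: A+T=14, G+C=5 → Tm = 2(14)+4(5) = 48°C
Primer B: A+T=13, G+C=4 → Tm = 2(13)+4(4) = 42°C
48°C vs 42°C → primer A is higher.

Primer A, 48°C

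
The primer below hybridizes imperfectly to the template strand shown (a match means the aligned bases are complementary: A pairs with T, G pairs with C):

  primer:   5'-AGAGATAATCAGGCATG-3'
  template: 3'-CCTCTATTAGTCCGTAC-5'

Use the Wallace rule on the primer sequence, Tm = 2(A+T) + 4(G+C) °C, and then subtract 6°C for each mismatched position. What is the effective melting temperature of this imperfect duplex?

42°C

Primer base counts: A=7, T=3, G=5, C=2 → A+T=10, G+C=7
Perfect-match Tm = 2(10) + 4(7) = 20 + 28 = 48°C
Mismatches (positions where the bases are not complementary): 1 (at position 1)
Effective Tm = 48 − 1×6 = 48 − 6 = 42°C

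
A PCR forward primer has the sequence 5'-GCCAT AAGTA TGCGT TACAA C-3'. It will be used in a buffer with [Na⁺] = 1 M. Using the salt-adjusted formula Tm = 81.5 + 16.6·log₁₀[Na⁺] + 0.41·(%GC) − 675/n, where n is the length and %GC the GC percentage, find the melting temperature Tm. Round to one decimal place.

Length n = 21. A=7, G=4, T=5, C=5
G+C = 9, so %GC = 9/21 × 100 = 42.857%
Salt term: 16.6 × (0) = 0
GC term: 0.41 × 42.857 = 17.571; length term: −675/21 = −32.143
Tm = 81.5 + (0) + 17.571 − 32.143 = 66.928 → 66.9°C

66.9°C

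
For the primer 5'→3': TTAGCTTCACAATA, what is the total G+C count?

4

Scanning the sequence gives G=1, A=5, C=3, T=5.
G+C = 1 + 3 = 4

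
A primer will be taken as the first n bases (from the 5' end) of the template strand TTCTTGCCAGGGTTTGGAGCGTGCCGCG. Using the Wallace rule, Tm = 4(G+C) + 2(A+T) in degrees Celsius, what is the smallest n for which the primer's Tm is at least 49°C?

n = 17

First 16 bases: TTCTTGCCAGGGTTTG → Tm = 48°C (< 49°C)
First 17 bases: TTCTTGCCAGGGTTTGG → Tm = 52°C (≥ 49°C)
Each additional base adds 2°C (A/T) or 4°C (G/C), so Tm is non-decreasing in n; n = 17 is the first length to reach 49°C.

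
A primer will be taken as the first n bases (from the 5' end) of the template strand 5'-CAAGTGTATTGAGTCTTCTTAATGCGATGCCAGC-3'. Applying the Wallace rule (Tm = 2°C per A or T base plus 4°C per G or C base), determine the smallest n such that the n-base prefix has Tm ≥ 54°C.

n = 20

First 19 bases: CAAGTGTATTGAGTCTTCT → Tm = 52°C (< 54°C)
First 20 bases: CAAGTGTATTGAGTCTTCTT → Tm = 54°C (≥ 54°C)
Each additional base adds 2°C (A/T) or 4°C (G/C), so Tm is non-decreasing in n; n = 20 is the first length to reach 54°C.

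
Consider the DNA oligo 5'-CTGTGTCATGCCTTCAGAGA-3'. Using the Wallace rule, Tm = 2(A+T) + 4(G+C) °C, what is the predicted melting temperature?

60°C

Counting bases: A=4, G=5, C=5, T=6
So N_AT = 10 and N_GC = 10.
Tm = 2(10) + 4(10) = 20 + 40 = 60°C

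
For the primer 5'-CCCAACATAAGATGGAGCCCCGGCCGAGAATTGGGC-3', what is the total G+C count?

Scanning the sequence gives A=10, T=4, C=11, G=11.
G+C = 11 + 11 = 22

22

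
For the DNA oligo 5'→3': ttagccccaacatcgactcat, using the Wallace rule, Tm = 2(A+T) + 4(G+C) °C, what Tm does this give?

Scanning the sequence gives G=2, A=6, T=5, C=8.
A+T = 11, G+C = 10
Tm = 4·10 + 2·11 = 40 + 22 = 62°C

62°C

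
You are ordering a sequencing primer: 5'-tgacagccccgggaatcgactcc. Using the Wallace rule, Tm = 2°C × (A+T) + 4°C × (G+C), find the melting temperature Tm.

Base counts: A=5, C=9, T=3, G=6
So N_AT = 8 and N_GC = 15.
Tm = 4·15 + 2·8 = 60 + 16 = 76°C

76°C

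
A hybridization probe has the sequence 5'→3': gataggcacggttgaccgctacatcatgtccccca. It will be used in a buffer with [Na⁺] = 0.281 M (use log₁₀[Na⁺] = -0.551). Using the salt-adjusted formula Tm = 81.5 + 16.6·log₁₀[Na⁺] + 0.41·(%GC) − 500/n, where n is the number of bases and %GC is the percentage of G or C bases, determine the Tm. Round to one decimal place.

Length n = 35. G=8, C=12, T=7, A=8
G+C = 20, so %GC = 20/35 × 100 = 57.143%
Salt term: 16.6 × (-0.551) = -9.147
GC term: 0.41 × 57.143 = 23.429; length term: −500/35 = −14.286
Tm = 81.5 + (-9.147) + 23.429 − 14.286 = 81.496 → 81.5°C

81.5°C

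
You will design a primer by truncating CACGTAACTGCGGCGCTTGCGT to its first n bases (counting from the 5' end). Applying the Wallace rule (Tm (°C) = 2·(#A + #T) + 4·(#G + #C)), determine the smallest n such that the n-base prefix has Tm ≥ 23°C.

First 7 bases: CACGTAA → Tm = 20°C (< 23°C)
First 8 bases: CACGTAAC → Tm = 24°C (≥ 23°C)
Since every base adds ≥2°C, Tm only increases with n, so the threshold is first crossed at n = 8.

n = 8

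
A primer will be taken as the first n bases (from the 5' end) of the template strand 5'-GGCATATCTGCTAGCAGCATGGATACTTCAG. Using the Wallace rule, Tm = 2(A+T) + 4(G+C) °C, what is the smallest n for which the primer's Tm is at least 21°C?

n = 8

First 7 bases: GGCATAT → Tm = 20°C (< 21°C)
First 8 bases: GGCATATC → Tm = 24°C (≥ 21°C)
Since every base adds ≥2°C, Tm only increases with n, so the threshold is first crossed at n = 8.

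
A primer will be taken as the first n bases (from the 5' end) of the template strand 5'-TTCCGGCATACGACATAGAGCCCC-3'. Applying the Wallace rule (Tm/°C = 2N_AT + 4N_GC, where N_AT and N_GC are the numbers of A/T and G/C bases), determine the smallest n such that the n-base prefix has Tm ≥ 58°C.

n = 20

First 19 bases: TTCCGGCATACGACATAGA → Tm = 56°C (< 58°C)
First 20 bases: TTCCGGCATACGACATAGAG → Tm = 60°C (≥ 58°C)
Since every base adds ≥2°C, Tm only increases with n, so the threshold is first crossed at n = 20.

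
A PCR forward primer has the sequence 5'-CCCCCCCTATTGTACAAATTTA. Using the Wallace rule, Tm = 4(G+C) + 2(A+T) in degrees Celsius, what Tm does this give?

62°C

C=8, T=7, A=6, G=1
AT pairs contribute 13, GC pairs contribute 9.
Tm = 2(13) + 4(9) = 26 + 36 = 62°C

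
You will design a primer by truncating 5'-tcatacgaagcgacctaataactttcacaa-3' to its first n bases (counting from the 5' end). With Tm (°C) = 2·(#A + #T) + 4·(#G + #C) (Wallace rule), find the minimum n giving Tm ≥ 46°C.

n = 15

First 14 bases: TCATACGAAGCGAC → Tm = 42°C (< 46°C)
First 15 bases: TCATACGAAGCGACC → Tm = 46°C (≥ 46°C)
Since every base adds ≥2°C, Tm only increases with n, so the threshold is first crossed at n = 15.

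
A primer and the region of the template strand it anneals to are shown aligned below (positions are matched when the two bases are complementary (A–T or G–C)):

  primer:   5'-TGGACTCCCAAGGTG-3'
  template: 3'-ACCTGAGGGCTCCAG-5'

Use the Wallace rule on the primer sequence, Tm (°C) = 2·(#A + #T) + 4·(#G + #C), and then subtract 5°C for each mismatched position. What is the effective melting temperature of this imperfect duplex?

Primer base counts: A=3, T=3, G=5, C=4 → A+T=6, G+C=9
Perfect-match Tm = 2(6) + 4(9) = 12 + 36 = 48°C
Mismatches (positions where the bases are not complementary): 2 (at positions 10, 15)
Effective Tm = 48 − 2×5 = 48 − 10 = 38°C

38°C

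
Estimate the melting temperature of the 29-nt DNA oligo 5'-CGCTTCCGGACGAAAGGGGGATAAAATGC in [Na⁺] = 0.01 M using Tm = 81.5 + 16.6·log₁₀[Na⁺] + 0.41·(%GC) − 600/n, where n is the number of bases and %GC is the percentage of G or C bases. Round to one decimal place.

Length n = 29. Counting bases: A=9, T=4, G=10, C=6
G+C = 16, so %GC = 16/29 × 100 = 55.172%
Salt term: 16.6 × (-2) = -33.2
GC term: 0.41 × 55.172 = 22.621; length term: −600/29 = −20.69
Tm = 81.5 + (-33.2) + 22.621 − 20.69 = 50.231 → 50.2°C

50.2°C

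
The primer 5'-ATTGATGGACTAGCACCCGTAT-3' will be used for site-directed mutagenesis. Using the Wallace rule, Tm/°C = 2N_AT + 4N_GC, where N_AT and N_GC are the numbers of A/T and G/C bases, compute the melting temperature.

Scanning the sequence gives T=6, A=6, C=5, G=5.
A+T = 12, G+C = 10
Tm = 2×12 + 4×10 = 64°C

64°C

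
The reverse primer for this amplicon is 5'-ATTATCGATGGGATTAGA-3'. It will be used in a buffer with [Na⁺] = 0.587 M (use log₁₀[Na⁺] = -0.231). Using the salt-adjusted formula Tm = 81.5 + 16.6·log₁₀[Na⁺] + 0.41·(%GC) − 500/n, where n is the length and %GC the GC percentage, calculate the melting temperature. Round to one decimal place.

63.6°C

Length n = 18. Base counts: A=6, G=5, T=6, C=1
G+C = 6, so %GC = 6/18 × 100 = 33.333%
Salt term: 16.6 × (-0.231) = -3.835
GC term: 0.41 × 33.333 = 13.667; length term: −500/18 = −27.778
Tm = 81.5 + (-3.835) + 13.667 − 27.778 = 63.554 → 63.6°C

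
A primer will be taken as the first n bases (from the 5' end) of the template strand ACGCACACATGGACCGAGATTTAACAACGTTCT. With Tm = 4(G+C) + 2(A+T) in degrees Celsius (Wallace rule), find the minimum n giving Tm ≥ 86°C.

First 28 bases: ACGCACACATGGACCGAGATTTAACAAC → Tm = 82°C (< 86°C)
First 29 bases: ACGCACACATGGACCGAGATTTAACAACG → Tm = 86°C (≥ 86°C)
Each additional base adds 2°C (A/T) or 4°C (G/C), so Tm is non-decreasing in n; n = 29 is the first length to reach 86°C.

n = 29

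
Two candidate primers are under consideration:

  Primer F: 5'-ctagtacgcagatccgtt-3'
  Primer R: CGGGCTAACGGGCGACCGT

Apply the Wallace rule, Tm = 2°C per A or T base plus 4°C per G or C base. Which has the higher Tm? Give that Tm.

Primer R, 66°C

Primer F: A+T=9, G+C=9 → Tm = 2(9)+4(9) = 54°C
Primer R: A+T=5, G+C=14 → Tm = 2(5)+4(14) = 66°C
54°C vs 66°C → primer R is higher.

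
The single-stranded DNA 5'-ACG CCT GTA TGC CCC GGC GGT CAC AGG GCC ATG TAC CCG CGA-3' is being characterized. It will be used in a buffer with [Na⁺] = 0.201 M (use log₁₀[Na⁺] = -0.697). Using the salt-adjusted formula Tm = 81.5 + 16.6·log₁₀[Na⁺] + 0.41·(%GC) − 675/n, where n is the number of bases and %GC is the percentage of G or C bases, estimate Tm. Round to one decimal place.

82.2°C

Length n = 42. Scanning the sequence gives G=13, A=7, T=6, C=16.
G+C = 29, so %GC = 29/42 × 100 = 69.048%
Salt term: 16.6 × (-0.697) = -11.57
GC term: 0.41 × 69.048 = 28.31; length term: −675/42 = −16.071
Tm = 81.5 + (-11.57) + 28.31 − 16.071 = 82.169 → 82.2°C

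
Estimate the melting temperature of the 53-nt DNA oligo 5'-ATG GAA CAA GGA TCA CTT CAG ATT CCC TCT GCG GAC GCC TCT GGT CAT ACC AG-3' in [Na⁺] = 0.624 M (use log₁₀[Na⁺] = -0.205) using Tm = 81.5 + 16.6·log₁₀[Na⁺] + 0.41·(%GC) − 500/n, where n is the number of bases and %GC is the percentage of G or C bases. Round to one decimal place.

Length n = 53. G=12, T=12, A=13, C=16
G+C = 28, so %GC = 28/53 × 100 = 52.83%
Salt term: 16.6 × (-0.205) = -3.403
GC term: 0.41 × 52.83 = 21.66; length term: −500/53 = −9.434
Tm = 81.5 + (-3.403) + 21.66 − 9.434 = 90.323 → 90.3°C

90.3°C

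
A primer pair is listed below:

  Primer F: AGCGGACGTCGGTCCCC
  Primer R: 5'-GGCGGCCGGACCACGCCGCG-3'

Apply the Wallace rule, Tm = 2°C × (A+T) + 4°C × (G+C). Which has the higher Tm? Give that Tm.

Primer R, 76°C

Primer F: A+T=4, G+C=13 → Tm = 2(4)+4(13) = 60°C
Primer R: A+T=2, G+C=18 → Tm = 2(2)+4(18) = 76°C
60°C vs 76°C → primer R is higher.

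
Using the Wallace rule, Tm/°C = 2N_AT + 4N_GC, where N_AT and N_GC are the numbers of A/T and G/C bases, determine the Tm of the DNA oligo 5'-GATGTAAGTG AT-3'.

32°C

C=0, T=4, G=4, A=4
A+T = 8, G+C = 4
Tm = 2×8 + 4×4 = 32°C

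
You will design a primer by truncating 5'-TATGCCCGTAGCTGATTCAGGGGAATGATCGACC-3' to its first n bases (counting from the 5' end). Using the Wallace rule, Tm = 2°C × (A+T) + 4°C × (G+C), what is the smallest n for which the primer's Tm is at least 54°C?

n = 18

First 17 bases: TATGCCCGTAGCTGATT → Tm = 50°C (< 54°C)
First 18 bases: TATGCCCGTAGCTGATTC → Tm = 54°C (≥ 54°C)
Each additional base adds 2°C (A/T) or 4°C (G/C), so Tm is non-decreasing in n; n = 18 is the first length to reach 54°C.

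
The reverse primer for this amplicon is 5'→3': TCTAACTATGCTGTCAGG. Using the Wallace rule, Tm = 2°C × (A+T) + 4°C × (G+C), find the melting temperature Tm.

T=6, C=4, G=4, A=4
AT pairs contribute 10, GC pairs contribute 8.
Tm = 2×10 + 4×8 = 52°C

52°C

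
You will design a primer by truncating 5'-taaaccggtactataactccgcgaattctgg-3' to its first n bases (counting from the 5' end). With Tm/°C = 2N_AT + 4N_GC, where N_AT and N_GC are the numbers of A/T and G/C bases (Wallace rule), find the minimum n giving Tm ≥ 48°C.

n = 18

First 17 bases: TAAACCGGTACTATAAC → Tm = 46°C (< 48°C)
First 18 bases: TAAACCGGTACTATAACT → Tm = 48°C (≥ 48°C)
Each additional base adds 2°C (A/T) or 4°C (G/C), so Tm is non-decreasing in n; n = 18 is the first length to reach 48°C.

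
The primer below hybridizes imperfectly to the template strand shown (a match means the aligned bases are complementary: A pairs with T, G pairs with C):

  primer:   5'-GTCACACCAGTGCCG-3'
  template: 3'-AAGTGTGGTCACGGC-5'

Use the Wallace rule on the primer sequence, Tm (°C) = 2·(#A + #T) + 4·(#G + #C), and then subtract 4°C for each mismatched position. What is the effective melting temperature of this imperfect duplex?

Primer base counts: A=3, T=2, G=4, C=6 → A+T=5, G+C=10
Perfect-match Tm = 2(5) + 4(10) = 10 + 40 = 50°C
Mismatches (positions where the bases are not complementary): 1 (at position 1)
Effective Tm = 50 − 1×4 = 50 − 4 = 46°C

46°C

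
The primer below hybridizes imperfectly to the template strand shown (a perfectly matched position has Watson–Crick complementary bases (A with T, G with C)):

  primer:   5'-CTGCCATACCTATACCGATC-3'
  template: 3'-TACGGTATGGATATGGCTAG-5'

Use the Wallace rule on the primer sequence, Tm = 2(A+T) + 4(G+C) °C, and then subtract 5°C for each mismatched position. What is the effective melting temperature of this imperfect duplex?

55°C

Primer base counts: A=5, T=5, G=2, C=8 → A+T=10, G+C=10
Perfect-match Tm = 2(10) + 4(10) = 20 + 40 = 60°C
Mismatches (positions where the bases are not complementary): 1 (at position 1)
Effective Tm = 60 − 1×5 = 60 − 5 = 55°C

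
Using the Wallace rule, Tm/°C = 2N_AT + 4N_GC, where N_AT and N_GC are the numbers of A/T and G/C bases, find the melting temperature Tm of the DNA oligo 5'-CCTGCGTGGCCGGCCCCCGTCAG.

Base counts: A=1, G=8, T=3, C=11
So N_AT = 4 and N_GC = 19.
Tm = 2(4) + 4(19) = 8 + 76 = 84°C

84°C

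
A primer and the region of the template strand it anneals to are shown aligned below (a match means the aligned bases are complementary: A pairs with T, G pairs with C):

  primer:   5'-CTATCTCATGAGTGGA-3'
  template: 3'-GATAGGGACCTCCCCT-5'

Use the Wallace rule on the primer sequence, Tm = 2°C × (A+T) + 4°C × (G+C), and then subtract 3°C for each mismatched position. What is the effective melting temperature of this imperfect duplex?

34°C

Primer base counts: A=4, T=5, G=4, C=3 → A+T=9, G+C=7
Perfect-match Tm = 2(9) + 4(7) = 18 + 28 = 46°C
Mismatches (positions where the bases are not complementary): 4 (at positions 6, 8, 9, 13)
Effective Tm = 46 − 4×3 = 46 − 12 = 34°C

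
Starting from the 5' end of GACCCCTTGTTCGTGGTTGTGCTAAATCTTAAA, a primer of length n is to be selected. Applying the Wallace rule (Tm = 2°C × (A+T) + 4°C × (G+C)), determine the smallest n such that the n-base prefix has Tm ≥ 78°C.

n = 26

First 25 bases: GACCCCTTGTTCGTGGTTGTGCTAA → Tm = 76°C (< 78°C)
First 26 bases: GACCCCTTGTTCGTGGTTGTGCTAAA → Tm = 78°C (≥ 78°C)
Since every base adds ≥2°C, Tm only increases with n, so the threshold is first crossed at n = 26.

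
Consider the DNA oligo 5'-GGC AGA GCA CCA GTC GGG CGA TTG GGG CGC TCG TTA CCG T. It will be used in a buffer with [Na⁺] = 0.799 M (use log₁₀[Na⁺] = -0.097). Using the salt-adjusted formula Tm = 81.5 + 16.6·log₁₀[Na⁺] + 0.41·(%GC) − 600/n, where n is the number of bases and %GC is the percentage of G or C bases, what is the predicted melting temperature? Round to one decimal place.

92.6°C

Length n = 40. Base counts: C=11, G=16, T=7, A=6
G+C = 27, so %GC = 27/40 × 100 = 67.5%
Salt term: 16.6 × (-0.097) = -1.61
GC term: 0.41 × 67.5 = 27.675; length term: −600/40 = −15
Tm = 81.5 + (-1.61) + 27.675 − 15 = 92.565 → 92.6°C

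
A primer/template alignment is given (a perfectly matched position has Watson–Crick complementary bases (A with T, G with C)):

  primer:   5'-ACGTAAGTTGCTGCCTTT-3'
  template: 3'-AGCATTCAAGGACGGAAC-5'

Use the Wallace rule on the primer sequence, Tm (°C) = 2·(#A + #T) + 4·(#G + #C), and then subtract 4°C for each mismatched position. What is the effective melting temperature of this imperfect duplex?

Primer base counts: A=3, T=7, G=4, C=4 → A+T=10, G+C=8
Perfect-match Tm = 2(10) + 4(8) = 20 + 32 = 52°C
Mismatches (positions where the bases are not complementary): 3 (at positions 1, 10, 18)
Effective Tm = 52 − 3×4 = 52 − 12 = 40°C

40°C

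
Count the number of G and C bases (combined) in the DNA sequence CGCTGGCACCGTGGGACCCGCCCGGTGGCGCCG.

Scanning the sequence gives A=2, C=14, G=14, T=3.
Total G or C: 14 + 14 = 28

28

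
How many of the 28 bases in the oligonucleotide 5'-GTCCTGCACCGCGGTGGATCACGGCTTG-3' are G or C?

Base counts: C=9, T=6, G=10, A=3
G+C = 10 + 9 = 19

19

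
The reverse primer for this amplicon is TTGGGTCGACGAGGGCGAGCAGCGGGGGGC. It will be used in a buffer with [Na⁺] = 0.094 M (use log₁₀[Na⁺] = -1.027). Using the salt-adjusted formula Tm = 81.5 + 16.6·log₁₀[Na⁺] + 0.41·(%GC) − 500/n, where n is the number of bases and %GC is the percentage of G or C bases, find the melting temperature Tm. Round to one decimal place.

79.2°C

Length n = 30. Counting bases: G=17, C=6, A=4, T=3
G+C = 23, so %GC = 23/30 × 100 = 76.667%
Salt term: 16.6 × (-1.027) = -17.048
GC term: 0.41 × 76.667 = 31.433; length term: −500/30 = −16.667
Tm = 81.5 + (-17.048) + 31.433 − 16.667 = 79.218 → 79.2°C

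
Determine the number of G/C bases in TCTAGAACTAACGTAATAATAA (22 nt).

5

C=3, T=6, A=11, G=2
G+C = 2 + 3 = 5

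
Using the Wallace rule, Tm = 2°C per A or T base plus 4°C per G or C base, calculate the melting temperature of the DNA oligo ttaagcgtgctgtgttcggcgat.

Scanning the sequence gives C=4, T=8, A=3, G=8.
So N_AT = 11 and N_GC = 12.
Tm = 2×11 + 4×12 = 70°C

70°C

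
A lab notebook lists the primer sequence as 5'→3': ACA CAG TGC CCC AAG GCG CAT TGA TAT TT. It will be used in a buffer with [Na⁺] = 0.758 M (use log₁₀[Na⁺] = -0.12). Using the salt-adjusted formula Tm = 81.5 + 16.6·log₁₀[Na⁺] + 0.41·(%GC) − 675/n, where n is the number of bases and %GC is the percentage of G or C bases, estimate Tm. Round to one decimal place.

Length n = 29. Scanning the sequence gives A=8, C=8, T=7, G=6.
G+C = 14, so %GC = 14/29 × 100 = 48.276%
Salt term: 16.6 × (-0.12) = -1.992
GC term: 0.41 × 48.276 = 19.793; length term: −675/29 = −23.276
Tm = 81.5 + (-1.992) + 19.793 − 23.276 = 76.025 → 76.0°C

76.0°C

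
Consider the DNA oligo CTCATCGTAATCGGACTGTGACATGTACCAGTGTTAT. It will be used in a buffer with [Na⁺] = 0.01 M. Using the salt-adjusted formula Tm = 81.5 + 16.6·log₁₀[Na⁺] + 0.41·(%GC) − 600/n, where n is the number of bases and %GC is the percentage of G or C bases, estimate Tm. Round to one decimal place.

Length n = 37. Base counts: A=9, G=8, T=12, C=8
G+C = 16, so %GC = 16/37 × 100 = 43.243%
Salt term: 16.6 × (-2) = -33.2
GC term: 0.41 × 43.243 = 17.73; length term: −600/37 = −16.216
Tm = 81.5 + (-33.2) + 17.73 − 16.216 = 49.814 → 49.8°C

49.8°C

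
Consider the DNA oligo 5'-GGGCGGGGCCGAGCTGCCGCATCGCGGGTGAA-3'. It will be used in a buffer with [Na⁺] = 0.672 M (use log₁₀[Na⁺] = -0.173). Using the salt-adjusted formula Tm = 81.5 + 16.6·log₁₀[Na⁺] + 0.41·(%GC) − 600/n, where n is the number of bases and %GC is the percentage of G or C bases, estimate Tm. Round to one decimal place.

Length n = 32. Base counts: A=4, G=16, C=9, T=3
G+C = 25, so %GC = 25/32 × 100 = 78.125%
Salt term: 16.6 × (-0.173) = -2.872
GC term: 0.41 × 78.125 = 32.031; length term: −600/32 = −18.75
Tm = 81.5 + (-2.872) + 32.031 − 18.75 = 91.909 → 91.9°C

91.9°C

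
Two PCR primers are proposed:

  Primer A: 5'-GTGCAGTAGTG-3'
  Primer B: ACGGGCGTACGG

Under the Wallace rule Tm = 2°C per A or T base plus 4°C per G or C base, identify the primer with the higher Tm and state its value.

Primer B, 42°C

Primer A: A+T=5, G+C=6 → Tm = 2(5)+4(6) = 34°C
Primer B: A+T=3, G+C=9 → Tm = 2(3)+4(9) = 42°C
34°C vs 42°C → primer B is higher.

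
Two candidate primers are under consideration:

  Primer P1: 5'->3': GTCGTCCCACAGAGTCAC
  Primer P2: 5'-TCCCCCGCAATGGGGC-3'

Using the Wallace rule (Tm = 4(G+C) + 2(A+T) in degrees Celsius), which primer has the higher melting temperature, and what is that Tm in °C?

Primer P1, 58°C

Primer P1: A+T=7, G+C=11 → Tm = 2(7)+4(11) = 58°C
Primer P2: A+T=4, G+C=12 → Tm = 2(4)+4(12) = 56°C
58°C vs 56°C → primer P1 is higher.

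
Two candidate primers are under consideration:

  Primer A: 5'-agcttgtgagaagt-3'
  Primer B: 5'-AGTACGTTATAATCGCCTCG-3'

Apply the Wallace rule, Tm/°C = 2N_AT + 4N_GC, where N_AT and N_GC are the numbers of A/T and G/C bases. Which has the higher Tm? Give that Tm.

Primer A: A+T=8, G+C=6 → Tm = 2(8)+4(6) = 40°C
Primer B: A+T=11, G+C=9 → Tm = 2(11)+4(9) = 58°C
40°C vs 58°C → primer B is higher.

Primer B, 58°C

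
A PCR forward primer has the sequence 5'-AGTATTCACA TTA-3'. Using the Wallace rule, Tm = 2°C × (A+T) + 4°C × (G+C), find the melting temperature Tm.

Base counts: G=1, C=2, T=5, A=5
A+T = 10, G+C = 3
Tm = 2×10 + 4×3 = 32°C

32°C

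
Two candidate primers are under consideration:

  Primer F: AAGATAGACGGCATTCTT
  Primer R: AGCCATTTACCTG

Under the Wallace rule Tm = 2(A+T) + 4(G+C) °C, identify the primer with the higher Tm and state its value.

Primer F: A+T=11, G+C=7 → Tm = 2(11)+4(7) = 50°C
Primer R: A+T=7, G+C=6 → Tm = 2(7)+4(6) = 38°C
50°C vs 38°C → primer F is higher.

Primer F, 50°C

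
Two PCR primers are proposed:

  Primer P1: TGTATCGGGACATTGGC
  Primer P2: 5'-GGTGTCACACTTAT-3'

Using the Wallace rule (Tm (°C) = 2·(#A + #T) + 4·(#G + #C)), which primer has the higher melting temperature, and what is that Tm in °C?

Primer P1, 52°C

Primer P1: A+T=8, G+C=9 → Tm = 2(8)+4(9) = 52°C
Primer P2: A+T=8, G+C=6 → Tm = 2(8)+4(6) = 40°C
52°C vs 40°C → primer P1 is higher.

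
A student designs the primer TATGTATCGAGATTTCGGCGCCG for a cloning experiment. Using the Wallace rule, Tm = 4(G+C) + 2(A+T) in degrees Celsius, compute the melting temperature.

T=7, A=4, G=7, C=5
So N_AT = 11 and N_GC = 12.
Tm = 2(11) + 4(12) = 22 + 48 = 70°C

70°C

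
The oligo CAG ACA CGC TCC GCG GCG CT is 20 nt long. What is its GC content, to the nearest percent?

75%

Scanning the sequence gives C=9, T=2, G=6, A=3.
G+C = 6 + 9 = 15 out of 20 bases
%GC = 15/20 × 100 = 75% ≈ 75%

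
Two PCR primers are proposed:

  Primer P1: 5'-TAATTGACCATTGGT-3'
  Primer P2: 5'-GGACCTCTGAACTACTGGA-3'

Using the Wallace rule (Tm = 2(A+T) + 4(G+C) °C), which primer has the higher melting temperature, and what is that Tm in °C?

Primer P2, 58°C

Primer P1: A+T=10, G+C=5 → Tm = 2(10)+4(5) = 40°C
Primer P2: A+T=9, G+C=10 → Tm = 2(9)+4(10) = 58°C
40°C vs 58°C → primer P2 is higher.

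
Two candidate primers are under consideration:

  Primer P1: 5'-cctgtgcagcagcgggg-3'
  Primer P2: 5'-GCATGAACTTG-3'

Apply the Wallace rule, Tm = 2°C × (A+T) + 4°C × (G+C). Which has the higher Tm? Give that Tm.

Primer P1, 60°C

Primer P1: A+T=4, G+C=13 → Tm = 2(4)+4(13) = 60°C
Primer P2: A+T=6, G+C=5 → Tm = 2(6)+4(5) = 32°C
60°C vs 32°C → primer P1 is higher.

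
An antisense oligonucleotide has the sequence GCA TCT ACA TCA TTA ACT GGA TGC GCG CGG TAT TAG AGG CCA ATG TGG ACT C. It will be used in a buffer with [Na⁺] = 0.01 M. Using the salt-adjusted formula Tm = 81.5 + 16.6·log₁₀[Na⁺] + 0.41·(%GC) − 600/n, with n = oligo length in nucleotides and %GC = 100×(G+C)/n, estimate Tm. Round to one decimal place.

57.3°C

Length n = 52. T=13, G=14, C=12, A=13
G+C = 26, so %GC = 26/52 × 100 = 50%
Salt term: 16.6 × (-2) = -33.2
GC term: 0.41 × 50 = 20.5; length term: −600/52 = −11.538
Tm = 81.5 + (-33.2) + 20.5 − 11.538 = 57.262 → 57.3°C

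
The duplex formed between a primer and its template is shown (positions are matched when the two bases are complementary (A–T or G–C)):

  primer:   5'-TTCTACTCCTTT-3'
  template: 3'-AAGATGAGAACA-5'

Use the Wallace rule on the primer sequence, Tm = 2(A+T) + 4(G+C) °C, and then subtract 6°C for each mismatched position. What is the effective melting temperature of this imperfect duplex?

Primer base counts: A=1, T=7, G=0, C=4 → A+T=8, G+C=4
Perfect-match Tm = 2(8) + 4(4) = 16 + 16 = 32°C
Mismatches (positions where the bases are not complementary): 2 (at positions 9, 11)
Effective Tm = 32 − 2×6 = 32 − 12 = 20°C

20°C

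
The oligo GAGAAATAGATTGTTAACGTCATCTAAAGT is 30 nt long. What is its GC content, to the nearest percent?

30%

Counting bases: G=6, A=12, C=3, T=9
G+C = 6 + 3 = 9 out of 30 bases
%GC = 9/30 × 100 = 30% ≈ 30%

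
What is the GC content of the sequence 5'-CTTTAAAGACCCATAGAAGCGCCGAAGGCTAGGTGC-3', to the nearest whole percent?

53%

A=11, T=6, G=10, C=9
G+C = 10 + 9 = 19 out of 36 bases
%GC = 19/36 × 100 = 52.78% ≈ 53%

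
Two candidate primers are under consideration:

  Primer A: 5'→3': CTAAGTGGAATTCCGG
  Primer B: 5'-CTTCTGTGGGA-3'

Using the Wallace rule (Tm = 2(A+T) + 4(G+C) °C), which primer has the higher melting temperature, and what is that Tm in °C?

Primer A, 48°C

Primer A: A+T=8, G+C=8 → Tm = 2(8)+4(8) = 48°C
Primer B: A+T=5, G+C=6 → Tm = 2(5)+4(6) = 34°C
48°C vs 34°C → primer A is higher.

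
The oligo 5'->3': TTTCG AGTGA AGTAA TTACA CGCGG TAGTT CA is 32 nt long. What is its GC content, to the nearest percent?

C=5, A=9, T=10, G=8
G+C = 8 + 5 = 13 out of 32 bases
%GC = 13/32 × 100 = 40.62% ≈ 41%

41%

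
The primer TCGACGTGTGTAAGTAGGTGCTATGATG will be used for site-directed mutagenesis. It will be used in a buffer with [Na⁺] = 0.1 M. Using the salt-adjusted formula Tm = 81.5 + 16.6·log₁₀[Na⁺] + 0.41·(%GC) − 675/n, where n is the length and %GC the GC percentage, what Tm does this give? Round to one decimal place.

Length n = 28. Scanning the sequence gives G=10, C=3, T=9, A=6.
G+C = 13, so %GC = 13/28 × 100 = 46.429%
Salt term: 16.6 × (-1) = -16.6
GC term: 0.41 × 46.429 = 19.036; length term: −675/28 = −24.107
Tm = 81.5 + (-16.6) + 19.036 − 24.107 = 59.829 → 59.8°C

59.8°C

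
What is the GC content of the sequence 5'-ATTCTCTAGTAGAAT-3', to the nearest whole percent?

27%

Scanning the sequence gives A=5, G=2, C=2, T=6.
G+C = 2 + 2 = 4 out of 15 bases
%GC = 4/15 × 100 = 26.67% ≈ 27%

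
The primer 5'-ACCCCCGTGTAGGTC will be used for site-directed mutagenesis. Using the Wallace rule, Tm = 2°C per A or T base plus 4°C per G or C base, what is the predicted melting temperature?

Counting bases: G=4, T=3, A=2, C=6
AT pairs contribute 5, GC pairs contribute 10.
Tm = 2×5 + 4×10 = 50°C

50°C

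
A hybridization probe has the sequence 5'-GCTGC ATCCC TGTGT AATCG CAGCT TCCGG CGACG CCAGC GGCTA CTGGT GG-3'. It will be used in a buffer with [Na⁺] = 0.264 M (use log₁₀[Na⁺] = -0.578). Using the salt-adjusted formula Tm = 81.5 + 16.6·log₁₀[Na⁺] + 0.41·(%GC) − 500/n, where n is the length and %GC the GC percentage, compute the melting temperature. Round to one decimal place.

Length n = 52. Counting bases: T=11, G=17, A=7, C=17
G+C = 34, so %GC = 34/52 × 100 = 65.385%
Salt term: 16.6 × (-0.578) = -9.595
GC term: 0.41 × 65.385 = 26.808; length term: −500/52 = −9.615
Tm = 81.5 + (-9.595) + 26.808 − 9.615 = 89.098 → 89.1°C

89.1°C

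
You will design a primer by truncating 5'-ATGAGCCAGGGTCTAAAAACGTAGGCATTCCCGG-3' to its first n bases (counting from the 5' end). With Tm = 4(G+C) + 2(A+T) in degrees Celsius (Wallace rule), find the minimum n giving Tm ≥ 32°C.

n = 10

First 9 bases: ATGAGCCAG → Tm = 28°C (< 32°C)
First 10 bases: ATGAGCCAGG → Tm = 32°C (≥ 32°C)
Since every base adds ≥2°C, Tm only increases with n, so the threshold is first crossed at n = 10.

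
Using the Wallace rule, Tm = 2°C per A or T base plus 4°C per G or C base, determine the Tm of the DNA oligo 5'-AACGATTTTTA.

T=5, A=4, C=1, G=1
AT pairs contribute 9, GC pairs contribute 2.
Tm = 2(9) + 4(2) = 18 + 8 = 26°C

26°C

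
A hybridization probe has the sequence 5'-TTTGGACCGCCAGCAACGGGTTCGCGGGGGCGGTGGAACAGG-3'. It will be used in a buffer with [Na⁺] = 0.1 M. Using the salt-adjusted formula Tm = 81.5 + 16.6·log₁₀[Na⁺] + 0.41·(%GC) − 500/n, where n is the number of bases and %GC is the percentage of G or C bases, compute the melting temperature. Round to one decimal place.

Length n = 42. Counting bases: A=7, G=19, T=6, C=10
G+C = 29, so %GC = 29/42 × 100 = 69.048%
Salt term: 16.6 × (-1) = -16.6
GC term: 0.41 × 69.048 = 28.31; length term: −500/42 = −11.905
Tm = 81.5 + (-16.6) + 28.31 − 11.905 = 81.305 → 81.3°C

81.3°C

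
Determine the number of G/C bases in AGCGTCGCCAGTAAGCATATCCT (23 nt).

12

Counting bases: G=5, T=5, C=7, A=6
Total G or C: 5 + 7 = 12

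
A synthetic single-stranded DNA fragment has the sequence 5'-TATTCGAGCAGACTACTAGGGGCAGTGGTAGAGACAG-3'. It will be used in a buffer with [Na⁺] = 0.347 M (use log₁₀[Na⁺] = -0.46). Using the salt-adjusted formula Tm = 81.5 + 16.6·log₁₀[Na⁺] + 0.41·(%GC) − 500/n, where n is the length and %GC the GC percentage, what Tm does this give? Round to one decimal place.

Length n = 37. Base counts: C=6, G=13, T=7, A=11
G+C = 19, so %GC = 19/37 × 100 = 51.351%
Salt term: 16.6 × (-0.46) = -7.636
GC term: 0.41 × 51.351 = 21.054; length term: −500/37 = −13.514
Tm = 81.5 + (-7.636) + 21.054 − 13.514 = 81.404 → 81.4°C

81.4°C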